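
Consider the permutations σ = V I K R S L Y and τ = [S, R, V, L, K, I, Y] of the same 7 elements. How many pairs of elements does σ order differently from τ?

Discordant pairs: 10

Assign each item its position (1..7) in the first ordering, then rewrite the second ordering as that position sequence:
positions: V→1, I→2, K→3, R→4, S→5, L→6, Y→7
second ordering as positions: [5, 4, 1, 6, 3, 2, 7]
Discordant pairs = inversions in this position sequence.
5: 4, 1, 3, 2 → 4
4: 1, 3, 2 → 3
1: 0
6: 3, 2 → 2
3: 2 → 1
2: 0
7: 0
Total: 4 + 3 + 0 + 2 + 1 + 0 + 0 = 10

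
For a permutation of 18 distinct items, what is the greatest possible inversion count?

153 inversions

A reversed (strictly descending) arrangement makes every pair an inversion, giving C(18, 2) inversions.
C(18, 2) = 18·17/2 = 153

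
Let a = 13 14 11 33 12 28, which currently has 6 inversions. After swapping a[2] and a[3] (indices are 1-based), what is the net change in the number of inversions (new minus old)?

-1

Positions 2 and 3 hold 14 and 11; after swapping, the array is [13, 11, 14, 33, 12, 28].
Sweep left to right; for each value list the smaller values that follow it:
13: 2
11: 0
14: 1
33: 2
12: 0
28: 0
Sum: 2 + 0 + 1 + 2 + 0 + 0 = 5
Change: 5 − 6 = -1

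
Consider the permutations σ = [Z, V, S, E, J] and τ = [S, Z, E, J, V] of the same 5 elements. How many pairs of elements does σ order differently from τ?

4 discordant pairs

Assign each item its position (1..5) in the first ordering, then rewrite the second ordering as that position sequence:
positions: Z→1, V→2, S→3, E→4, J→5
second ordering as positions: [3, 1, 4, 5, 2]
Discordant pairs = inversions in this position sequence.
3: 1, 2 → 2
1: 0
4: 2 → 1
5: 2 → 1
2: 0
Total: 2 + 0 + 1 + 1 + 0 = 4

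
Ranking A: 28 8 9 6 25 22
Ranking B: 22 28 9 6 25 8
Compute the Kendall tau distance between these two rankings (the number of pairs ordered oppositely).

There are 8 discordant pairs.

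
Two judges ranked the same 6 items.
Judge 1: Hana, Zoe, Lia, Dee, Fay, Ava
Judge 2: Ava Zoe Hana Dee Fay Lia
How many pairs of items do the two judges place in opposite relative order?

Discordant pairs: 8

Assign each item its position (1..6) in the first ordering, then rewrite the second ordering as that position sequence:
positions: Hana→1, Zoe→2, Lia→3, Dee→4, Fay→5, Ava→6
second ordering as positions: [6, 2, 1, 4, 5, 3]
Discordant pairs = inversions in this position sequence.
6: 2, 1, 4, 5, 3 → 5
2: 1 → 1
1: 0
4: 3 → 1
5: 3 → 1
3: 0
Total: 5 + 1 + 0 + 1 + 1 + 0 = 8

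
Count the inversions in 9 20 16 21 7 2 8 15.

There are 17 out-of-order pairs.

Sweep left to right; for each value list the smaller values that follow it:
9 → 7, 2, 8 → 3
20 → 16, 7, 2, 8, 15 → 5
16 → 7, 2, 8, 15 → 4
21 → 7, 2, 8, 15 → 4
7 → 2 → 1
2 → none → 0
8 → none → 0
15 → none → 0
Sum: 3 + 5 + 4 + 4 + 1 + 0 + 0 + 0 = 17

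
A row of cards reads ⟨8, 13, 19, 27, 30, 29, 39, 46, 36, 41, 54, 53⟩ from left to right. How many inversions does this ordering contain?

5 out-of-order pairs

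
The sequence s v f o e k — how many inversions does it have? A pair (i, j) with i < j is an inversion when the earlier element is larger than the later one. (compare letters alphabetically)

11

Count, for each position, how many later elements it exceeds:
s: 4
v: 4
f: 1
o: 2
e: 0
k: 0
Sum: 4 + 4 + 1 + 2 + 0 + 0 = 11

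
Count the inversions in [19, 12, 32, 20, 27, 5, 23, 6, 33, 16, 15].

Count, for each position, how many later elements it exceeds:
19: 5
12: 2
32: 7
20: 4
27: 5
5: 0
23: 3
6: 0
33: 2
16: 1
15: 0
Sum: 5 + 2 + 7 + 4 + 5 + 0 + 3 + 0 + 2 + 1 + 0 = 29

29 out-of-order pairs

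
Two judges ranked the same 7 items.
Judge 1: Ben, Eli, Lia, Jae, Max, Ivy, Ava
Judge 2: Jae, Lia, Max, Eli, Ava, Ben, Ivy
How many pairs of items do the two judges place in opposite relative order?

10 discordant pairs

Assign each item its position (1..7) in the first ordering, then rewrite the second ordering as that position sequence:
positions: Ben→1, Eli→2, Lia→3, Jae→4, Max→5, Ivy→6, Ava→7
second ordering as positions: [4, 3, 5, 2, 7, 1, 6]
Discordant pairs = inversions in this position sequence.
4: 3, 2, 1 → 3
3: 2, 1 → 2
5: 2, 1 → 2
2: 1 → 1
7: 1, 6 → 2
1: 0
6: 0
Total: 3 + 2 + 2 + 1 + 2 + 0 + 0 = 10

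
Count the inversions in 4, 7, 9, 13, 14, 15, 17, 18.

0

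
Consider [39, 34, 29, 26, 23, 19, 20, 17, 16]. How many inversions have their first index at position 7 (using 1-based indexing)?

2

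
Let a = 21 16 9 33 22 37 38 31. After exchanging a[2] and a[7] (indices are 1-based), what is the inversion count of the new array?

Inversions: 14

Positions 2 and 7 hold 16 and 38; after swapping, the array is [21, 38, 9, 33, 22, 37, 16, 31].
For each element, count later entries that are smaller:
21 → 9, 16 → 2
38 → 9, 33, 22, 37, 16, 31 → 6
9 → none → 0
33 → 22, 16, 31 → 3
22 → 16 → 1
37 → 16, 31 → 2
16 → none → 0
31 → none → 0
Sum: 2 + 6 + 0 + 3 + 1 + 2 + 0 + 0 = 14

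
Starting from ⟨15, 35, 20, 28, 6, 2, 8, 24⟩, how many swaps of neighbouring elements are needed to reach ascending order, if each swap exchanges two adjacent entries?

17

Each adjacent swap fixes exactly one inversion, so the minimum swap count equals the number of inversions.
Count inversions — for each element, later elements that are smaller:
15: 6, 2, 8 → 3
35: 20, 28, 6, 2, 8, 24 → 6
20: 6, 2, 8 → 3
28: 6, 2, 8, 24 → 4
6: 2 → 1
2: none → 0
8: none → 0
24: none → 0
Total inversions: 3 + 6 + 3 + 4 + 1 + 0 + 0 + 0 = 17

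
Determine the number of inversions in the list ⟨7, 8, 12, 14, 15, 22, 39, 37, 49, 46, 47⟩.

3

Count, for each position, how many later elements it exceeds:
7: 0
8: 0
12: 0
14: 0
15: 0
22: 0
39: 1
37: 0
49: 2
46: 0
47: 0
Sum: 0 + 0 + 0 + 0 + 0 + 0 + 1 + 0 + 2 + 0 + 0 = 3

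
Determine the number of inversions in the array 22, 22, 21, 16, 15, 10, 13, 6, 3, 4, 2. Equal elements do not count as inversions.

There are 52 out-of-order pairs.

Count, for each position, how many later elements it exceeds:
22: 9
22: 9
21: 8
16: 7
15: 6
10: 4
13: 4
6: 3
3: 1
4: 1
2: 0
Sum: 9 + 9 + 8 + 7 + 6 + 4 + 4 + 3 + 1 + 1 + 0 = 52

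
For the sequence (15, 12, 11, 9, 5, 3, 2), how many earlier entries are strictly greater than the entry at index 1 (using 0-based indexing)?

The element at index 1 is 12.
Elements before it: 15
Those larger than 12: 15

1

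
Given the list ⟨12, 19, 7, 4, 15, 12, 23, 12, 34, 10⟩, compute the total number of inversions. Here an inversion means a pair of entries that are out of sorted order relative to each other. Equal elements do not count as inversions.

18

For each element, count later entries that are smaller:
12: 3
19: 6
7: 1
4: 0
15: 3
12: 1
23: 2
12: 1
34: 1
10: 0
Sum: 3 + 6 + 1 + 0 + 3 + 1 + 2 + 1 + 1 + 0 = 18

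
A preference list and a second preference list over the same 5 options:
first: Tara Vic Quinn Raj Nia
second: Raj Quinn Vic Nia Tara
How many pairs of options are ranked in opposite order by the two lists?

7

Assign each item its position (1..5) in the first ordering, then rewrite the second ordering as that position sequence:
positions: Tara→1, Vic→2, Quinn→3, Raj→4, Nia→5
second ordering as positions: [4, 3, 2, 5, 1]
Discordant pairs = inversions in this position sequence.
4: 3, 2, 1 → 3
3: 2, 1 → 2
2: 1 → 1
5: 1 → 1
1: 0
Total: 3 + 2 + 1 + 1 + 0 = 7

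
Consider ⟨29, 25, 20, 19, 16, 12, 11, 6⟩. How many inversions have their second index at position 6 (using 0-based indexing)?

The element at index 6 is 11.
Elements before it: 29, 25, 20, 19, 16, 12
Those larger than 11: 29, 25, 20, 19, 16, 12

6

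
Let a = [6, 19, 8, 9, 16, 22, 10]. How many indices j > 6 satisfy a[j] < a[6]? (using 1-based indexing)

1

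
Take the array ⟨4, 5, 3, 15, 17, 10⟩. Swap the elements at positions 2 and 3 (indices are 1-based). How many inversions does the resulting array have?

Positions 2 and 3 hold 5 and 3; after swapping, the array is [4, 3, 5, 15, 17, 10].
Count, for each position, how many later elements it exceeds:
4: 1
3: 0
5: 0
15: 1
17: 1
10: 0
Sum: 1 + 0 + 0 + 1 + 1 + 0 = 3

3 inversions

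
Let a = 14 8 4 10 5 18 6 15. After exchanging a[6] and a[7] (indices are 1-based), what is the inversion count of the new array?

Positions 6 and 7 hold 18 and 6; after swapping, the array is [14, 8, 4, 10, 5, 6, 18, 15].
Count, for each position, how many later elements it exceeds:
14 → 8, 4, 10, 5, 6 → 5
8 → 4, 5, 6 → 3
4 → none → 0
10 → 5, 6 → 2
5 → none → 0
6 → none → 0
18 → 15 → 1
15 → none → 0
Sum: 5 + 3 + 0 + 2 + 0 + 0 + 1 + 0 = 11

11 inversions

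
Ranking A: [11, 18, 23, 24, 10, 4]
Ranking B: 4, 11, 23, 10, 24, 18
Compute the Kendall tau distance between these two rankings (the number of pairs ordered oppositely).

9

Assign each item its position (1..6) in the first ordering, then rewrite the second ordering as that position sequence:
positions: 11→1, 18→2, 23→3, 24→4, 10→5, 4→6
second ordering as positions: [6, 1, 3, 5, 4, 2]
Discordant pairs = inversions in this position sequence.
6: 1, 3, 5, 4, 2 → 5
1: 0
3: 2 → 1
5: 4, 2 → 2
4: 2 → 1
2: 0
Total: 5 + 0 + 1 + 2 + 1 + 0 = 9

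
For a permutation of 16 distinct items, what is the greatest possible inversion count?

120

The maximum occurs when the array is in strictly decreasing order: every one of the C(16, 2) pairs is inverted.
C(16, 2) = 16·15/2 = 120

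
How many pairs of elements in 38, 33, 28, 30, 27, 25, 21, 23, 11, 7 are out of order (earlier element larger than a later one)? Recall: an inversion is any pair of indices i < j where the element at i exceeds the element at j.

There are 43 inversions.

Count, for each position, how many later elements it exceeds:
38 → 33, 28, 30, 27, 25, 21, 23, 11, 7 → 9
33 → 28, 30, 27, 25, 21, 23, 11, 7 → 8
28 → 27, 25, 21, 23, 11, 7 → 6
30 → 27, 25, 21, 23, 11, 7 → 6
27 → 25, 21, 23, 11, 7 → 5
25 → 21, 23, 11, 7 → 4
21 → 11, 7 → 2
23 → 11, 7 → 2
11 → 7 → 1
7 → none → 0
Sum: 9 + 8 + 6 + 6 + 5 + 4 + 2 + 2 + 1 + 0 = 43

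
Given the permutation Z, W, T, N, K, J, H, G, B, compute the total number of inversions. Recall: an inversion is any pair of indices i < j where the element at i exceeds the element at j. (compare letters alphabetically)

36

Sweep left to right; for each value list the smaller values that follow it:
Z → W, T, N, K, J, H, G, B → 8
W → T, N, K, J, H, G, B → 7
T → N, K, J, H, G, B → 6
N → K, J, H, G, B → 5
K → J, H, G, B → 4
J → H, G, B → 3
H → G, B → 2
G → B → 1
B → none → 0
Sum: 8 + 7 + 6 + 5 + 4 + 3 + 2 + 1 + 0 = 36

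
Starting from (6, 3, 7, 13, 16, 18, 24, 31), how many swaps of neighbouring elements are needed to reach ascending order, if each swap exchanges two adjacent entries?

1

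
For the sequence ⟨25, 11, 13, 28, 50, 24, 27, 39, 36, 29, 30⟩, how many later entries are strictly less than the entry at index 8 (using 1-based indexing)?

3 such elements

The element at index 8 is 39.
Elements after it: 36, 29, 30
Those smaller than 39: 36, 29, 30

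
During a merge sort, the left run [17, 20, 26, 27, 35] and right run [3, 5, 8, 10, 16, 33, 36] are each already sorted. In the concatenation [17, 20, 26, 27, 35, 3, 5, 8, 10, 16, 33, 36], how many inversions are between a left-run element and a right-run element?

26

For each element r of the right run, count left-run elements greater than r:
r = 3: 17, 20, 26, 27, 35 → 5
r = 5: 17, 20, 26, 27, 35 → 5
r = 8: 17, 20, 26, 27, 35 → 5
r = 10: 17, 20, 26, 27, 35 → 5
r = 16: 17, 20, 26, 27, 35 → 5
r = 33: 35 → 1
r = 36: none → 0
Cross-inversions: 5 + 5 + 5 + 5 + 5 + 1 + 0 = 26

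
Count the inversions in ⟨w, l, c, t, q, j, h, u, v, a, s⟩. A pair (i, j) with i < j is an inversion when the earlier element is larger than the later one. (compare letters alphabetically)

30 inversions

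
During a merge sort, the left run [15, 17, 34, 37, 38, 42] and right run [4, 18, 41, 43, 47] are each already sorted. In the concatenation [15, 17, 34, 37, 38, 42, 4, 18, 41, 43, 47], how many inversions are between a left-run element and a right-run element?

11

For each element r of the right run, count left-run elements greater than r:
r = 4: 15, 17, 34, 37, 38, 42 → 6
r = 18: 34, 37, 38, 42 → 4
r = 41: 42 → 1
r = 43: none → 0
r = 47: none → 0
Cross-inversions: 6 + 4 + 1 + 0 + 0 = 11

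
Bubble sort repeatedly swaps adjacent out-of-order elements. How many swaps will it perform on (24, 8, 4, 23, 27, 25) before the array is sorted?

The minimum number of adjacent swaps to sort an array equals its inversion count, since every such swap removes exactly one inversion.
Count inversions — for each element, later elements that are smaller:
24: 8, 4, 23 → 3
8: 4 → 1
4: none → 0
23: none → 0
27: 25 → 1
25: none → 0
Total inversions: 3 + 1 + 0 + 0 + 1 + 0 = 5

5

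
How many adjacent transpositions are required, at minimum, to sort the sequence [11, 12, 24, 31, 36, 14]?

The minimum number of adjacent swaps to sort an array equals its inversion count, since every such swap removes exactly one inversion.
Count inversions — for each element, later elements that are smaller:
11: none → 0
12: none → 0
24: 14 → 1
31: 14 → 1
36: 14 → 1
14: none → 0
Total inversions: 0 + 0 + 1 + 1 + 1 + 0 = 3

3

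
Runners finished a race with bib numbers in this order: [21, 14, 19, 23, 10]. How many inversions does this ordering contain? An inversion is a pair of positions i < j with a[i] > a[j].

Inversions: 6

Sweep left to right; for each value list the smaller values that follow it:
21: 3
14: 1
19: 1
23: 1
10: 0
Sum: 3 + 1 + 1 + 1 + 0 = 6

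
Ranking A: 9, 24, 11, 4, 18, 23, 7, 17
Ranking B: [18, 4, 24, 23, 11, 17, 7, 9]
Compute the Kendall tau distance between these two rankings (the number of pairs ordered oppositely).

Assign each item its position (1..8) in the first ordering, then rewrite the second ordering as that position sequence:
positions: 9→1, 24→2, 11→3, 4→4, 18→5, 23→6, 7→7, 17→8
second ordering as positions: [5, 4, 2, 6, 3, 8, 7, 1]
Discordant pairs = inversions in this position sequence.
5: 4, 2, 3, 1 → 4
4: 2, 3, 1 → 3
2: 1 → 1
6: 3, 1 → 2
3: 1 → 1
8: 7, 1 → 2
7: 1 → 1
1: 0
Total: 4 + 3 + 1 + 2 + 1 + 2 + 1 + 0 = 14

Discordant pairs: 14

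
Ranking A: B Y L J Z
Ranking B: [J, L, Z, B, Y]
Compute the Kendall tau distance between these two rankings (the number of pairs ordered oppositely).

Discordant pairs: 7

Assign each item its position (1..5) in the first ordering, then rewrite the second ordering as that position sequence:
positions: B→1, Y→2, L→3, J→4, Z→5
second ordering as positions: [4, 3, 5, 1, 2]
Discordant pairs = inversions in this position sequence.
4: 3, 1, 2 → 3
3: 1, 2 → 2
5: 1, 2 → 2
1: 0
2: 0
Total: 3 + 2 + 2 + 0 + 0 = 7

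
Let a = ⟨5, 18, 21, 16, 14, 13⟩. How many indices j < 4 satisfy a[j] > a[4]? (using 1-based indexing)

The element at index 4 is 16.
Elements before it: 5, 18, 21
Those larger than 16: 18, 21

2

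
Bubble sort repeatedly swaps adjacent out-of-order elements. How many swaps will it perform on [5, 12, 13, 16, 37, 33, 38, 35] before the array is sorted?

3 swaps

Each adjacent swap fixes exactly one inversion, so the minimum swap count equals the number of inversions.
Count inversions — for each element, later elements that are smaller:
5: none → 0
12: none → 0
13: none → 0
16: none → 0
37: 33, 35 → 2
33: none → 0
38: 35 → 1
35: none → 0
Total inversions: 0 + 0 + 0 + 0 + 2 + 0 + 1 + 0 = 3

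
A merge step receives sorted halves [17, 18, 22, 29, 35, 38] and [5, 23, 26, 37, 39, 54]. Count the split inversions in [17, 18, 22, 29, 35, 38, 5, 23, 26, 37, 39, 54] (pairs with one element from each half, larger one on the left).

Take each right-half value and tally the left-half values above it:
r = 5: 17, 18, 22, 29, 35, 38 → 6
r = 23: 29, 35, 38 → 3
r = 26: 29, 35, 38 → 3
r = 37: 38 → 1
r = 39: none → 0
r = 54: none → 0
Cross-inversions: 6 + 3 + 3 + 1 + 0 + 0 = 13

13 split inversions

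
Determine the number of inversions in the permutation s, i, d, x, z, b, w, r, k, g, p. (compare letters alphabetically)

31

Sweep left to right; for each value list the smaller values that follow it:
s → i, d, b, r, k, g, p → 7
i → d, b, g → 3
d → b → 1
x → b, w, r, k, g, p → 6
z → b, w, r, k, g, p → 6
b → none → 0
w → r, k, g, p → 4
r → k, g, p → 3
k → g → 1
g → none → 0
p → none → 0
Sum: 7 + 3 + 1 + 6 + 6 + 0 + 4 + 3 + 1 + 0 + 0 = 31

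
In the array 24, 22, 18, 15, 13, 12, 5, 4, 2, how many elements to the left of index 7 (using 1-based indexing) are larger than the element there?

6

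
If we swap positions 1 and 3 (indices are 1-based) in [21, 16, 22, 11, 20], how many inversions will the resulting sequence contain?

7

Positions 1 and 3 hold 21 and 22; after swapping, the array is [22, 16, 21, 11, 20].
Sweep left to right; for each value list the smaller values that follow it:
22: 4
16: 1
21: 2
11: 0
20: 0
Sum: 4 + 1 + 2 + 0 + 0 = 7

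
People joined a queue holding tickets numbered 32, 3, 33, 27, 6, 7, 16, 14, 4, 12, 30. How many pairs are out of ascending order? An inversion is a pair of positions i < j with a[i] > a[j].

Count, for each position, how many later elements it exceeds:
32: 9
3: 0
33: 8
27: 6
6: 1
7: 1
16: 3
14: 2
4: 0
12: 0
30: 0
Sum: 9 + 0 + 8 + 6 + 1 + 1 + 3 + 2 + 0 + 0 + 0 = 30

30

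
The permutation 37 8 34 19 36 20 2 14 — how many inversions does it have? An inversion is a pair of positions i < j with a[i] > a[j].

19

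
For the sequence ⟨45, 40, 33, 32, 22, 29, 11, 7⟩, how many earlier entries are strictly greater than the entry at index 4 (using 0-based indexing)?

4

The element at index 4 is 22.
Elements before it: 45, 40, 33, 32
Those larger than 22: 45, 40, 33, 32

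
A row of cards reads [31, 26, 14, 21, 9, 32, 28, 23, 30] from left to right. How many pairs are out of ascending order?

Sweep left to right; for each value list the smaller values that follow it:
31 → 26, 14, 21, 9, 28, 23, 30 → 7
26 → 14, 21, 9, 23 → 4
14 → 9 → 1
21 → 9 → 1
9 → none → 0
32 → 28, 23, 30 → 3
28 → 23 → 1
23 → none → 0
30 → none → 0
Sum: 7 + 4 + 1 + 1 + 0 + 3 + 1 + 0 + 0 = 17

17 inversions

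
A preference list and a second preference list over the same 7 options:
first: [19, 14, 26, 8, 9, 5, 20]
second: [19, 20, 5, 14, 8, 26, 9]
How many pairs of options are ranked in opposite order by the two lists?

Assign each item its position (1..7) in the first ordering, then rewrite the second ordering as that position sequence:
positions: 19→1, 14→2, 26→3, 8→4, 9→5, 5→6, 20→7
second ordering as positions: [1, 7, 6, 2, 4, 3, 5]
Discordant pairs = inversions in this position sequence.
1: 0
7: 6, 2, 4, 3, 5 → 5
6: 2, 4, 3, 5 → 4
2: 0
4: 3 → 1
3: 0
5: 0
Total: 0 + 5 + 4 + 0 + 1 + 0 + 0 = 10

10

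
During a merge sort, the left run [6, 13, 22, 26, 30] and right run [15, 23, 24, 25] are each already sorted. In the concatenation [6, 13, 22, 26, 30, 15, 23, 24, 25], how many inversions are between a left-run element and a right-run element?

Take each right-half value and tally the left-half values above it:
r = 15: 22, 26, 30 → 3
r = 23: 26, 30 → 2
r = 24: 26, 30 → 2
r = 25: 26, 30 → 2
Cross-inversions: 3 + 2 + 2 + 2 = 9

9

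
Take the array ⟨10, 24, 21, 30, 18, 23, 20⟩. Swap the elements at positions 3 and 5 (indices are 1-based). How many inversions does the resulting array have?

9

Positions 3 and 5 hold 21 and 18; after swapping, the array is [10, 24, 18, 30, 21, 23, 20].
Count, for each position, how many later elements it exceeds:
10 → none → 0
24 → 18, 21, 23, 20 → 4
18 → none → 0
30 → 21, 23, 20 → 3
21 → 20 → 1
23 → 20 → 1
20 → none → 0
Sum: 0 + 4 + 0 + 3 + 1 + 1 + 0 = 9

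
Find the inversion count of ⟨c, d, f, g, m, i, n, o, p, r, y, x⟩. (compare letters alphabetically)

There are 2 out-of-order pairs.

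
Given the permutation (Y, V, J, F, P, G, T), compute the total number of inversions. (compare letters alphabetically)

Element-by-element contributions:
Y: 6
V: 5
J: 2
F: 0
P: 1
G: 0
T: 0
Sum: 6 + 5 + 2 + 0 + 1 + 0 + 0 = 14

14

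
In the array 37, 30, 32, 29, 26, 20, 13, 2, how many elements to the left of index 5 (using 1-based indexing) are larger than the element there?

The element at index 5 is 26.
Elements before it: 37, 30, 32, 29
Those larger than 26: 37, 30, 32, 29

4 such elements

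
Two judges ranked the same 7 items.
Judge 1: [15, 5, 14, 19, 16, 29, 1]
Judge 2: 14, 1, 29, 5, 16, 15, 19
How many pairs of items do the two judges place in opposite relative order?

14

Assign each item its position (1..7) in the first ordering, then rewrite the second ordering as that position sequence:
positions: 15→1, 5→2, 14→3, 19→4, 16→5, 29→6, 1→7
second ordering as positions: [3, 7, 6, 2, 5, 1, 4]
Discordant pairs = inversions in this position sequence.
3: 2, 1 → 2
7: 6, 2, 5, 1, 4 → 5
6: 2, 5, 1, 4 → 4
2: 1 → 1
5: 1, 4 → 2
1: 0
4: 0
Total: 2 + 5 + 4 + 1 + 2 + 0 + 0 = 14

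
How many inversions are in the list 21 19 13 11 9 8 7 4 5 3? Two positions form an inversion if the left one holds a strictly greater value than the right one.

Element-by-element contributions:
21 → 19, 13, 11, 9, 8, 7, 4, 5, 3 → 9
19 → 13, 11, 9, 8, 7, 4, 5, 3 → 8
13 → 11, 9, 8, 7, 4, 5, 3 → 7
11 → 9, 8, 7, 4, 5, 3 → 6
9 → 8, 7, 4, 5, 3 → 5
8 → 7, 4, 5, 3 → 4
7 → 4, 5, 3 → 3
4 → 3 → 1
5 → 3 → 1
3 → none → 0
Sum: 9 + 8 + 7 + 6 + 5 + 4 + 3 + 1 + 1 + 0 = 44

44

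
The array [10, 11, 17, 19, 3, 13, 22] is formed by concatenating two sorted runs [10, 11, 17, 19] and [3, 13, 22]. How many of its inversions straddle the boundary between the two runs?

6 split inversions

Take each right-half value and tally the left-half values above it:
r = 3: 10, 11, 17, 19 → 4
r = 13: 17, 19 → 2
r = 22: none → 0
Cross-inversions: 4 + 2 + 0 = 6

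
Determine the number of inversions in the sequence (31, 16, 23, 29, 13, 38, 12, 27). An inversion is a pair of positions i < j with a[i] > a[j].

Sweep left to right; for each value list the smaller values that follow it:
31 → 16, 23, 29, 13, 12, 27 → 6
16 → 13, 12 → 2
23 → 13, 12 → 2
29 → 13, 12, 27 → 3
13 → 12 → 1
38 → 12, 27 → 2
12 → none → 0
27 → none → 0
Sum: 6 + 2 + 2 + 3 + 1 + 2 + 0 + 0 = 16

16 out-of-order pairs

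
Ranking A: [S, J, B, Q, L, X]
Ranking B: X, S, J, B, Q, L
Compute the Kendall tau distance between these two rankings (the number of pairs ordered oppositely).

There are 5 discordant pairs.

Assign each item its position (1..6) in the first ordering, then rewrite the second ordering as that position sequence:
positions: S→1, J→2, B→3, Q→4, L→5, X→6
second ordering as positions: [6, 1, 2, 3, 4, 5]
Discordant pairs = inversions in this position sequence.
6: 1, 2, 3, 4, 5 → 5
1: 0
2: 0
3: 0
4: 0
5: 0
Total: 5 + 0 + 0 + 0 + 0 + 0 = 5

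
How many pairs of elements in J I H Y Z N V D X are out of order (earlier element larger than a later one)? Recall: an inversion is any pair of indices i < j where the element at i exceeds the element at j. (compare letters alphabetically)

There are 16 inversions.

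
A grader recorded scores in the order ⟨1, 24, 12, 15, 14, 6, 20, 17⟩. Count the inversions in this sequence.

For each element, count later entries that are smaller:
1 → none → 0
24 → 12, 15, 14, 6, 20, 17 → 6
12 → 6 → 1
15 → 14, 6 → 2
14 → 6 → 1
6 → none → 0
20 → 17 → 1
17 → none → 0
Sum: 0 + 6 + 1 + 2 + 1 + 0 + 1 + 0 = 11

11 out-of-order pairs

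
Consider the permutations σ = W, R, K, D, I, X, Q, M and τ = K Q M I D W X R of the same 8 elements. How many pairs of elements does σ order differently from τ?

Assign each item its position (1..8) in the first ordering, then rewrite the second ordering as that position sequence:
positions: W→1, R→2, K→3, D→4, I→5, X→6, Q→7, M→8
second ordering as positions: [3, 7, 8, 5, 4, 1, 6, 2]
Discordant pairs = inversions in this position sequence.
3: 1, 2 → 2
7: 5, 4, 1, 6, 2 → 5
8: 5, 4, 1, 6, 2 → 5
5: 4, 1, 2 → 3
4: 1, 2 → 2
1: 0
6: 2 → 1
2: 0
Total: 2 + 5 + 5 + 3 + 2 + 0 + 1 + 0 = 18

There are 18 discordant pairs.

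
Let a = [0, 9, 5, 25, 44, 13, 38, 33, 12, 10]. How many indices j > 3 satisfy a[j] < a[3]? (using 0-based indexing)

3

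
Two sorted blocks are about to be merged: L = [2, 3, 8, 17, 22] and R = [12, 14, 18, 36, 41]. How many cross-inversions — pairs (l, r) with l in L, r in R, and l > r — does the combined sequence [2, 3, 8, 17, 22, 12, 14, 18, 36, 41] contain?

5

Count, for every r in R, how many entries of L exceed r:
r = 12: 17, 22 → 2
r = 14: 17, 22 → 2
r = 18: 22 → 1
r = 36: none → 0
r = 41: none → 0
Cross-inversions: 2 + 2 + 1 + 0 + 0 = 5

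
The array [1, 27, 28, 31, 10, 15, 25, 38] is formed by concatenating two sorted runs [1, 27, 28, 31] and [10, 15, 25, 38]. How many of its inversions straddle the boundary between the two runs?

9 split inversions

Count, for every r in R, how many entries of L exceed r:
r = 10: 27, 28, 31 → 3
r = 15: 27, 28, 31 → 3
r = 25: 27, 28, 31 → 3
r = 38: none → 0
Cross-inversions: 3 + 3 + 3 + 0 = 9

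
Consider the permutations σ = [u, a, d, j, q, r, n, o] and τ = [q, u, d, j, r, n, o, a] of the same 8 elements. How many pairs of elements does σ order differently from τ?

There are 9 discordant pairs.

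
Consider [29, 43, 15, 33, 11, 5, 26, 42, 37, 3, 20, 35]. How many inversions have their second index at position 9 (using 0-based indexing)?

9

The element at index 9 is 3.
Elements before it: 29, 43, 15, 33, 11, 5, 26, 42, 37
Those larger than 3: 29, 43, 15, 33, 11, 5, 26, 42, 37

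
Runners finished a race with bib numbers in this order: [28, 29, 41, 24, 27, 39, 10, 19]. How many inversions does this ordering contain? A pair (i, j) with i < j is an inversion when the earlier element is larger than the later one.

There are 19 out-of-order pairs.

Count, for each position, how many later elements it exceeds:
28: 4
29: 4
41: 5
24: 2
27: 2
39: 2
10: 0
19: 0
Sum: 4 + 4 + 5 + 2 + 2 + 2 + 0 + 0 = 19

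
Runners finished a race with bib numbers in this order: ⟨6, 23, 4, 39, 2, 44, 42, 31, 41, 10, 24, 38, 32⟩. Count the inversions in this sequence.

32

Element-by-element contributions:
6: 2
23: 3
4: 1
39: 6
2: 0
44: 7
42: 6
31: 2
41: 4
10: 0
24: 0
38: 1
32: 0
Sum: 2 + 3 + 1 + 6 + 0 + 7 + 6 + 2 + 4 + 0 + 0 + 1 + 0 = 32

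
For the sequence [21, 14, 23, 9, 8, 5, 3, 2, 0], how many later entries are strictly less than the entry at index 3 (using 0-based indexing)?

The element at index 3 is 9.
Elements after it: 8, 5, 3, 2, 0
Those smaller than 9: 8, 5, 3, 2, 0

5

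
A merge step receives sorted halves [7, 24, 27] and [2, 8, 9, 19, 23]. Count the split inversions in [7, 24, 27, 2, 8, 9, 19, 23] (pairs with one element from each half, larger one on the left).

11 cross-inversions

Take each right-half value and tally the left-half values above it:
r = 2: 7, 24, 27 → 3
r = 8: 24, 27 → 2
r = 9: 24, 27 → 2
r = 19: 24, 27 → 2
r = 23: 24, 27 → 2
Cross-inversions: 3 + 2 + 2 + 2 + 2 = 11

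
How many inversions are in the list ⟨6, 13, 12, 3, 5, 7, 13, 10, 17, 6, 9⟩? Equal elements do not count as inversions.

There are 23 inversions.

Count, for each position, how many later elements it exceeds:
6: 2
13: 7
12: 6
3: 0
5: 0
7: 1
13: 3
10: 2
17: 2
6: 0
9: 0
Sum: 2 + 7 + 6 + 0 + 0 + 1 + 3 + 2 + 2 + 0 + 0 = 23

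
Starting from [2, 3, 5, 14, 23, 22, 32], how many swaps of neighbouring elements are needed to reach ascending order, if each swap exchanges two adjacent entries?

Each adjacent swap fixes exactly one inversion, so the minimum swap count equals the number of inversions.
Count inversions — for each element, later elements that are smaller:
2: none → 0
3: none → 0
5: none → 0
14: none → 0
23: 22 → 1
22: none → 0
32: none → 0
Total inversions: 0 + 0 + 0 + 0 + 1 + 0 + 0 = 1

There is 1 adjacent swap.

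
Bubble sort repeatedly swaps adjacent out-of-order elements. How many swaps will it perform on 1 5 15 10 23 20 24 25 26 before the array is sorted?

2

The minimum number of adjacent swaps to sort an array equals its inversion count, since every such swap removes exactly one inversion.
Count inversions — for each element, later elements that are smaller:
1: none → 0
5: none → 0
15: 10 → 1
10: none → 0
23: 20 → 1
20: none → 0
24: none → 0
25: none → 0
26: none → 0
Total inversions: 0 + 0 + 1 + 0 + 1 + 0 + 0 + 0 + 0 = 2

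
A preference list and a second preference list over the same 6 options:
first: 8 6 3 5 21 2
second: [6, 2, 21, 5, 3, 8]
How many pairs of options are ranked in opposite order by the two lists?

Assign each item its position (1..6) in the first ordering, then rewrite the second ordering as that position sequence:
positions: 8→1, 6→2, 3→3, 5→4, 21→5, 2→6
second ordering as positions: [2, 6, 5, 4, 3, 1]
Discordant pairs = inversions in this position sequence.
2: 1 → 1
6: 5, 4, 3, 1 → 4
5: 4, 3, 1 → 3
4: 3, 1 → 2
3: 1 → 1
1: 0
Total: 1 + 4 + 3 + 2 + 1 + 0 = 11

Pairs: 11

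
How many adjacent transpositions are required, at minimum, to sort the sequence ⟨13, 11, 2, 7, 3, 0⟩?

There are 13 adjacent swaps.

The minimum number of adjacent swaps to sort an array equals its inversion count, since every such swap removes exactly one inversion.
Count inversions — for each element, later elements that are smaller:
13: 11, 2, 7, 3, 0 → 5
11: 2, 7, 3, 0 → 4
2: 0 → 1
7: 3, 0 → 2
3: 0 → 1
0: none → 0
Total inversions: 5 + 4 + 1 + 2 + 1 + 0 = 13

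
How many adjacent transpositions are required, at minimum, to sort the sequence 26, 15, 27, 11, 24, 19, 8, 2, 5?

Minimum adjacent swaps = number of inversions (each swap of adjacent out-of-order elements removes one inversion and no swap can remove more).
Count inversions — for each element, later elements that are smaller:
26: 15, 11, 24, 19, 8, 2, 5 → 7
15: 11, 8, 2, 5 → 4
27: 11, 24, 19, 8, 2, 5 → 6
11: 8, 2, 5 → 3
24: 19, 8, 2, 5 → 4
19: 8, 2, 5 → 3
8: 2, 5 → 2
2: none → 0
5: none → 0
Total inversions: 7 + 4 + 6 + 3 + 4 + 3 + 2 + 0 + 0 = 29

Adjacent swaps: 29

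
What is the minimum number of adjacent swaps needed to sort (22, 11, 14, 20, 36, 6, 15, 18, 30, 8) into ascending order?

The minimum number of adjacent swaps to sort an array equals its inversion count, since every such swap removes exactly one inversion.
Count inversions — for each element, later elements that are smaller:
22: 11, 14, 20, 6, 15, 18, 8 → 7
11: 6, 8 → 2
14: 6, 8 → 2
20: 6, 15, 18, 8 → 4
36: 6, 15, 18, 30, 8 → 5
6: none → 0
15: 8 → 1
18: 8 → 1
30: 8 → 1
8: none → 0
Total inversions: 7 + 2 + 2 + 4 + 5 + 0 + 1 + 1 + 1 + 0 = 23

23 adjacent swaps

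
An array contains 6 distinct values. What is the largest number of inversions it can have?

15

The maximum occurs when the array is in strictly decreasing order: every one of the C(6, 2) pairs is inverted.
C(6, 2) = 6·5/2 = 15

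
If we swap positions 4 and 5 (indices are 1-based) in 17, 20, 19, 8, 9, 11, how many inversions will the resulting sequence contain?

Inversions: 11

Positions 4 and 5 hold 8 and 9; after swapping, the array is [17, 20, 19, 9, 8, 11].
Sweep left to right; for each value list the smaller values that follow it:
17 → 9, 8, 11 → 3
20 → 19, 9, 8, 11 → 4
19 → 9, 8, 11 → 3
9 → 8 → 1
8 → none → 0
11 → none → 0
Sum: 3 + 4 + 3 + 1 + 0 + 0 = 11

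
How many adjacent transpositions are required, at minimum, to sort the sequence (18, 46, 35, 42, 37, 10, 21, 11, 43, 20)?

There are 26 swaps.

Each adjacent swap fixes exactly one inversion, so the minimum swap count equals the number of inversions.
Count inversions — for each element, later elements that are smaller:
18: 10, 11 → 2
46: 35, 42, 37, 10, 21, 11, 43, 20 → 8
35: 10, 21, 11, 20 → 4
42: 37, 10, 21, 11, 20 → 5
37: 10, 21, 11, 20 → 4
10: none → 0
21: 11, 20 → 2
11: none → 0
43: 20 → 1
20: none → 0
Total inversions: 2 + 8 + 4 + 5 + 4 + 0 + 2 + 0 + 1 + 0 = 26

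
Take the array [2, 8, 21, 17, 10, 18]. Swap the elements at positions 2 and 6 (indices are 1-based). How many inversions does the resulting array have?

9

Positions 2 and 6 hold 8 and 18; after swapping, the array is [2, 18, 21, 17, 10, 8].
Element-by-element contributions:
2 → none → 0
18 → 17, 10, 8 → 3
21 → 17, 10, 8 → 3
17 → 10, 8 → 2
10 → 8 → 1
8 → none → 0
Sum: 0 + 3 + 3 + 2 + 1 + 0 = 9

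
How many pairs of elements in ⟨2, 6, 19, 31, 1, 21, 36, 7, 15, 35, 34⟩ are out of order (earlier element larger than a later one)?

Count, for each position, how many later elements it exceeds:
2 → 1 → 1
6 → 1 → 1
19 → 1, 7, 15 → 3
31 → 1, 21, 7, 15 → 4
1 → none → 0
21 → 7, 15 → 2
36 → 7, 15, 35, 34 → 4
7 → none → 0
15 → none → 0
35 → 34 → 1
34 → none → 0
Sum: 1 + 1 + 3 + 4 + 0 + 2 + 4 + 0 + 0 + 1 + 0 = 16

16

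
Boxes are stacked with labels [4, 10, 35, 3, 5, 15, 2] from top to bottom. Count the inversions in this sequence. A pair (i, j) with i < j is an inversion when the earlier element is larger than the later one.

12

Listing every pair i<j with a[i]>a[j] (using 1-based positions):
(1,4): 4 > 3
(1,7): 4 > 2
(2,4): 10 > 3
(2,5): 10 > 5
(2,7): 10 > 2
(3,4): 35 > 3
(3,5): 35 > 5
(3,6): 35 > 15
(3,7): 35 > 2
(4,7): 3 > 2
(5,7): 5 > 2
(6,7): 15 > 2
That's 12 pairs.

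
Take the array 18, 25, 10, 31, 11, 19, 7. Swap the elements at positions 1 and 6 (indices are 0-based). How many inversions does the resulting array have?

Positions 1 and 6 hold 25 and 7; after swapping, the array is [18, 7, 10, 31, 11, 19, 25].
Count, for each position, how many later elements it exceeds:
18: 3
7: 0
10: 0
31: 3
11: 0
19: 0
25: 0
Sum: 3 + 0 + 0 + 3 + 0 + 0 + 0 = 6

6 inversions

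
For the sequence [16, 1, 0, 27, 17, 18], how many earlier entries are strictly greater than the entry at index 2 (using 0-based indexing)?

2

The element at index 2 is 0.
Elements before it: 16, 1
Those larger than 0: 16, 1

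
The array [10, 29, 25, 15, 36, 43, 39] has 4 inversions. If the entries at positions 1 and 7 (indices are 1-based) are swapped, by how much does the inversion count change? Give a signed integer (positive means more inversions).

+9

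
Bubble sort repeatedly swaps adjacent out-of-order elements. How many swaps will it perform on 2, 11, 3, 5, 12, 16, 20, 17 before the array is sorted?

Each adjacent swap fixes exactly one inversion, so the minimum swap count equals the number of inversions.
Count inversions — for each element, later elements that are smaller:
2: none → 0
11: 3, 5 → 2
3: none → 0
5: none → 0
12: none → 0
16: none → 0
20: 17 → 1
17: none → 0
Total inversions: 0 + 2 + 0 + 0 + 0 + 0 + 1 + 0 = 3

3 adjacent swaps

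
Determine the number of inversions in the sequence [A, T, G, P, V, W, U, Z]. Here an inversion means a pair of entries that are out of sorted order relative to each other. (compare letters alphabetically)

Sweep left to right; for each value list the smaller values that follow it:
A → none → 0
T → G, P → 2
G → none → 0
P → none → 0
V → U → 1
W → U → 1
U → none → 0
Z → none → 0
Sum: 0 + 2 + 0 + 0 + 1 + 1 + 0 + 0 = 4

4 out-of-order pairs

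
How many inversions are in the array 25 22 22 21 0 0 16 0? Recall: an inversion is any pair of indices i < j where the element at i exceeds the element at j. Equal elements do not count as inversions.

Inversions: 22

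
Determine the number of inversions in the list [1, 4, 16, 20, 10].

Inversion pairs (indices are 1-based):
(3,5): 16 > 10
(4,5): 20 > 10
That's 2 pairs.

2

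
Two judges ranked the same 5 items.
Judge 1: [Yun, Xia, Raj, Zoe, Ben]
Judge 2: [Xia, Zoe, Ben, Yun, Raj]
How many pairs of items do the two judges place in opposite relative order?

5

Assign each item its position (1..5) in the first ordering, then rewrite the second ordering as that position sequence:
positions: Yun→1, Xia→2, Raj→3, Zoe→4, Ben→5
second ordering as positions: [2, 4, 5, 1, 3]
Discordant pairs = inversions in this position sequence.
2: 1 → 1
4: 1, 3 → 2
5: 1, 3 → 2
1: 0
3: 0
Total: 1 + 2 + 2 + 0 + 0 = 5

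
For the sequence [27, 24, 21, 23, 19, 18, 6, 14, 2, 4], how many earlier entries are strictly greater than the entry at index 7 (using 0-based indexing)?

6 such elements

The element at index 7 is 14.
Elements before it: 27, 24, 21, 23, 19, 18, 6
Those larger than 14: 27, 24, 21, 23, 19, 18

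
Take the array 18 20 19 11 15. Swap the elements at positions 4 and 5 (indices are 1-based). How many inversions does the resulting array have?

8

Positions 4 and 5 hold 11 and 15; after swapping, the array is [18, 20, 19, 15, 11].
Count, for each position, how many later elements it exceeds:
18 → 15, 11 → 2
20 → 19, 15, 11 → 3
19 → 15, 11 → 2
15 → 11 → 1
11 → none → 0
Sum: 2 + 3 + 2 + 1 + 0 = 8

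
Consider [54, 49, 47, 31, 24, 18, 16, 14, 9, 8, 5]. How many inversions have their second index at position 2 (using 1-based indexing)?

1

The element at index 2 is 49.
Elements before it: 54
Those larger than 49: 54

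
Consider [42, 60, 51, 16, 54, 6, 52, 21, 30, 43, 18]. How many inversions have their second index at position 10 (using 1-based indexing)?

4

The element at index 10 is 43.
Elements before it: 42, 60, 51, 16, 54, 6, 52, 21, 30
Those larger than 43: 60, 51, 54, 52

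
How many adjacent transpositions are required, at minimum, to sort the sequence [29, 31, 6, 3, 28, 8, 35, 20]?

The minimum number of adjacent swaps to sort an array equals its inversion count, since every such swap removes exactly one inversion.
Count inversions — for each element, later elements that are smaller:
29: 6, 3, 28, 8, 20 → 5
31: 6, 3, 28, 8, 20 → 5
6: 3 → 1
3: none → 0
28: 8, 20 → 2
8: none → 0
35: 20 → 1
20: none → 0
Total inversions: 5 + 5 + 1 + 0 + 2 + 0 + 1 + 0 = 14

Adjacent swaps: 14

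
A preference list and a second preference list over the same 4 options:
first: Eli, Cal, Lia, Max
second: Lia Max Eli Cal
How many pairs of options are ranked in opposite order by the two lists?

4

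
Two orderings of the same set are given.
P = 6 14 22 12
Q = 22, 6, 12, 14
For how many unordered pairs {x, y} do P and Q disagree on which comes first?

There are 3 disagreeing pairs.

Assign each item its position (1..4) in the first ordering, then rewrite the second ordering as that position sequence:
positions: 6→1, 14→2, 22→3, 12→4
second ordering as positions: [3, 1, 4, 2]
Discordant pairs = inversions in this position sequence.
3: 1, 2 → 2
1: 0
4: 2 → 1
2: 0
Total: 2 + 0 + 1 + 0 = 3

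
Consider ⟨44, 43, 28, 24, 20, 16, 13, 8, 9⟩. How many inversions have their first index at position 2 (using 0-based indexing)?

The element at index 2 is 28.
Elements after it: 24, 20, 16, 13, 8, 9
Those smaller than 28: 24, 20, 16, 13, 8, 9

6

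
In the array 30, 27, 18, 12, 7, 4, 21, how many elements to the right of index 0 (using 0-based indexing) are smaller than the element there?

The element at index 0 is 30.
Elements after it: 27, 18, 12, 7, 4, 21
Those smaller than 30: 27, 18, 12, 7, 4, 21

6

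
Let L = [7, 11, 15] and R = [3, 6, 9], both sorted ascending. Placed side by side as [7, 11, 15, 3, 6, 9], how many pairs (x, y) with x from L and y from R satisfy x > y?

For each element r of the right run, count left-run elements greater than r:
r = 3: 7, 11, 15 → 3
r = 6: 7, 11, 15 → 3
r = 9: 11, 15 → 2
Cross-inversions: 3 + 3 + 2 = 8

8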